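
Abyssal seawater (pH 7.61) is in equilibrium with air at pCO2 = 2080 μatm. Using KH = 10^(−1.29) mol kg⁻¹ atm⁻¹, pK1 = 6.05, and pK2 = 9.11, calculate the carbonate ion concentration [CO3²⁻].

[CO2*] = KH · pCO2 = 10^(−1.29) × 2080×10^-6 = 1.067×10^-4 mol/kg
α₀ = 1/(1 + K1/[H⁺] + K1K2/[H⁺]²) = 1/(1 + 10^+1.56 + 10^+0.06) = 0.02600
DIC = [CO2*]/α₀ = 1.067×10^-4 / 0.02600 = 4.102 mmol/kg
[CO3²⁻] = α₂·DIC; α₂ = 0.02986, so [CO3²⁻] = 0.02986 × 4.102 = 0.122 mmol/kg

[CO3²⁻] = 0.122 mmol/kg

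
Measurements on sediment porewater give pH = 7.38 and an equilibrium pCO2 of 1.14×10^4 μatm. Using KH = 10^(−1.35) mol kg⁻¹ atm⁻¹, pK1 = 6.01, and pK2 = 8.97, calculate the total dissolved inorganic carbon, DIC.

DIC = 12.8 mmol/kg

[CO2*] = KH · pCO2 = 10^(−1.35) × 1.14×10^4×10^-6 = 5.092×10^-4 mol/kg
α₀ = 1/(1 + K1/[H⁺] + K1K2/[H⁺]²) = 1/(1 + 10^+1.37 + 10^-0.22) = 0.03993
DIC = [CO2*]/α₀ = 5.092×10^-4 / 0.03993 = 12.8 mmol/kg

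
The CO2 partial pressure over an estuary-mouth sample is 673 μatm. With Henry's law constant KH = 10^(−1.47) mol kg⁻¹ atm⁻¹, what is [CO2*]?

[CO2*] = 22.8 μmol/kg

KH = 10^(−1.47) = 3.388×10^-2 mol kg⁻¹ atm⁻¹
[CO2*] = KH · pCO2 = 3.388×10^-2 × 673×10^-6 atm = 2.28×10^-5 mol/kg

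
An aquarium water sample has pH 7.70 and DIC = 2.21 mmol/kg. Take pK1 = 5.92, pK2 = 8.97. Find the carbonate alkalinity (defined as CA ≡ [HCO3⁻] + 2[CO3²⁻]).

CA = [HCO3⁻] + 2[CO3²⁻] = (α₁ + 2α₂)·DIC
At pH 7.70: [H⁺]/K1 = 10^-1.78 = 0.016596, K2/[H⁺] = 10^-1.27 = 0.053703
α₁ = 1/(1 + 0.016596 + 0.053703) = 1/1.0703 = 0.9343; α₂ = α₁·K2/[H⁺] = 0.05018
α₁ + 2α₂ = 1.0347
CA = 1.0347 × 2.21 = 2.29 mmol/kg

CA = 2.29 mmol/kg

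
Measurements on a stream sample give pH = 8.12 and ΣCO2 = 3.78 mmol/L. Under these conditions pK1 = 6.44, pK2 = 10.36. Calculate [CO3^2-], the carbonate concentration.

[CO3²⁻] = 0.0212 mmol/L

α₂ = 1 / (1 + [H⁺]/K2 + [H⁺]²/(K1K2)) = 1 / (1 + 10^+2.24 + 10^+0.56)
   = 1 / (1 + 173.78 + 3.6308) = 1/178.41 = 0.005605
[CO3²⁻] = α₂ × DIC = 0.005605 × 3.78 = 0.0212 mmol/L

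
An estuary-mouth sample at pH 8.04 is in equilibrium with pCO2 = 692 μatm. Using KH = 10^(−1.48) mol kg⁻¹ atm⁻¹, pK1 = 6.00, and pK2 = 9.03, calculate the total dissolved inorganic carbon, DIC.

[CO2*] = KH · pCO2 = 10^(−1.48) × 692×10^-6 = 2.291×10^-5 mol/kg
α₀ = 1/(1 + K1/[H⁺] + K1K2/[H⁺]²) = 1/(1 + 10^+2.04 + 10^+1.05) = 0.008206
DIC = [CO2*]/α₀ = 2.291×10^-5 / 0.008206 = 2.79 mmol/kg

DIC = 2.79 mmol/kg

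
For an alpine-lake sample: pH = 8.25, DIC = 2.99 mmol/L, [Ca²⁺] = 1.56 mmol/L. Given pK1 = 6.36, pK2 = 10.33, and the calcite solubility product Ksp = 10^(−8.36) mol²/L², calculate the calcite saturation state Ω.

α₂ = 1 / (1 + [H⁺]/K2 + [H⁺]²/(K1K2)) = 1 / (1 + 10^+2.08 + 10^+0.19)
   = 1 / (1 + 120.23 + 1.5488) = 1/122.78 = 0.008145
[CO3²⁻] = α₂ × DIC = 0.008145 × 2.99 = 0.02435 mmol/L
Ksp = 10^(−8.36) = 4.365×10^-9
Ω = [Ca²⁺][CO3²⁻]/Ksp = (1.56×10^-3)(2.435×10^-5) / 4.365×10^-9 = 8.70

Ω = 8.70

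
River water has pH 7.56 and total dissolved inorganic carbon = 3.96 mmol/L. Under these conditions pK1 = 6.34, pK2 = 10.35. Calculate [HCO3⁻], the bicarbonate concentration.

α₁ = 1 / (1 + [H⁺]/K1 + K2/[H⁺]) = 1 / (1 + 10^-1.22 + 10^-2.79)
   = 1 / (1 + 0.060256 + 0.0016218) = 1/1.0619 = 0.9417
[HCO3⁻] = α₁ × DIC = 0.9417 × 3.96 = 3.73 mmol/L

[HCO3⁻] = 3.73 mmol/L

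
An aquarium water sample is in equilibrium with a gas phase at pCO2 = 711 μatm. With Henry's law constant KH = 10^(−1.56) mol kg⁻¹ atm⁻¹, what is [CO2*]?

KH = 10^(−1.56) = 2.754×10^-2 mol kg⁻¹ atm⁻¹
[CO2*] = KH · pCO2 = 2.754×10^-2 × 711×10^-6 atm = 1.96×10^-5 mol/kg

[CO2*] = 19.6 μmol/kg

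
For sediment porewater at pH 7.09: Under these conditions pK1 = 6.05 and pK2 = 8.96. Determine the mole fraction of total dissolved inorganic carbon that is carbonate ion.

α₂ = 0.0122

α₂ = 1 / (1 + [H⁺]/K2 + [H⁺]²/(K1K2)) = 1 / (1 + 10^+1.87 + 10^+0.83)
   = 1 / (1 + 74.131 + 6.7608) = 1/81.892 = 0.01221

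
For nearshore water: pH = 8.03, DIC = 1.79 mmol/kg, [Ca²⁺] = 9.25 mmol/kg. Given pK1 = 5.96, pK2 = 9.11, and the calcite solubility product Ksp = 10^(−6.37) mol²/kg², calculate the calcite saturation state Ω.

Ω = 2.96

α₂ = 1 / (1 + [H⁺]/K2 + [H⁺]²/(K1K2)) = 1 / (1 + 10^+1.08 + 10^-0.99)
   = 1 / (1 + 12.023 + 0.10233) = 1/13.125 = 0.07619
[CO3²⁻] = α₂ × DIC = 0.07619 × 1.79 = 0.1364 mmol/kg
Ksp = 10^(−6.37) = 4.266×10^-7
Ω = [Ca²⁺][CO3²⁻]/Ksp = (9.25×10^-3)(1.364×10^-4) / 4.266×10^-7 = 2.96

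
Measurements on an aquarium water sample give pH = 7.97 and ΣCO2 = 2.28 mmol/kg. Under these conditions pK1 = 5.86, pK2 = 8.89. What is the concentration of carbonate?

[CO3²⁻] = 0.243 mmol/kg

α₂ = 1 / (1 + [H⁺]/K2 + [H⁺]²/(K1K2)) = 1 / (1 + 10^+0.92 + 10^-1.19)
   = 1 / (1 + 8.3176 + 0.064565) = 1/9.3822 = 0.1066
[CO3²⁻] = α₂ × DIC = 0.1066 × 2.28 = 0.243 mmol/kg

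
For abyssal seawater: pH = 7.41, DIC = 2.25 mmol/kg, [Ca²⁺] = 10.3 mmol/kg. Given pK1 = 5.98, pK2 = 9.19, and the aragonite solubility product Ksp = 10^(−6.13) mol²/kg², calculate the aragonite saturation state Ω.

Ω = 0.492

α₂ = 1 / (1 + [H⁺]/K2 + [H⁺]²/(K1K2)) = 1 / (1 + 10^+1.78 + 10^+0.35)
   = 1 / (1 + 60.256 + 2.2387) = 1/63.495 = 0.01575
[CO3²⁻] = α₂ × DIC = 0.01575 × 2.25 = 0.03544 mmol/kg
Ksp = 10^(−6.13) = 7.413×10^-7
Ω = [Ca²⁺][CO3²⁻]/Ksp = (10.3×10^-3)(3.544×10^-5) / 7.413×10^-7 = 0.492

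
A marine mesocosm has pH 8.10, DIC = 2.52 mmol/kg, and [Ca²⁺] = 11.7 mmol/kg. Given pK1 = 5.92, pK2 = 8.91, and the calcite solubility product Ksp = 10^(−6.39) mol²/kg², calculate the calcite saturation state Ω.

Ω = 9.65

α₂ = 1 / (1 + [H⁺]/K2 + [H⁺]²/(K1K2)) = 1 / (1 + 10^+0.81 + 10^-1.37)
   = 1 / (1 + 6.4565 + 0.042658) = 1/7.4992 = 0.1333
[CO3²⁻] = α₂ × DIC = 0.1333 × 2.52 = 0.3360 mmol/kg
Ksp = 10^(−6.39) = 4.074×10^-7
Ω = [Ca²⁺][CO3²⁻]/Ksp = (11.7×10^-3)(3.360×10^-4) / 4.074×10^-7 = 9.65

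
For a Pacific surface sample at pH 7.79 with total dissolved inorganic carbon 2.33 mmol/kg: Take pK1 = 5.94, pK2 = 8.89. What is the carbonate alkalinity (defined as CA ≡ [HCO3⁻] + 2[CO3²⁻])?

CA = 2.47 mmol/kg

CA = [HCO3⁻] + 2[CO3²⁻] = (α₁ + 2α₂)·DIC
At pH 7.79: [H⁺]/K1 = 10^-1.85 = 0.014125, K2/[H⁺] = 10^-1.10 = 0.079433
α₁ = 1/(1 + 0.014125 + 0.079433) = 1/1.0936 = 0.9144; α₂ = α₁·K2/[H⁺] = 0.07264
α₁ + 2α₂ = 1.0597
CA = 1.0597 × 2.33 = 2.47 mmol/kg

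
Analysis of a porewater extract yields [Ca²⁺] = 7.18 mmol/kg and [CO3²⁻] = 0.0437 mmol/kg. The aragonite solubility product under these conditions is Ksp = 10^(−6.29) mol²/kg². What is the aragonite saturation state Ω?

Ksp = 10^(−6.29) = 5.129×10^-7
Ω = [Ca²⁺][CO3²⁻]/Ksp = (7.18×10^-3)(0.0437×10^-3) / 5.129×10^-7 = 0.612

Ω = 0.612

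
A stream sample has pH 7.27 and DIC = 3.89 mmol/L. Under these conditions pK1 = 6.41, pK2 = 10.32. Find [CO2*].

[CO2*] = 0.471 mmol/L

α₀ = 1 / (1 + K1/[H⁺] + K1K2/[H⁺]²) = 1 / (1 + 10^+0.86 + 10^-2.19)
   = 1 / (1 + 7.2444 + 0.0064565) = 1/8.2508 = 0.1212
[CO2*] = α₀ × DIC = 0.1212 × 3.89 = 0.471 mmol/L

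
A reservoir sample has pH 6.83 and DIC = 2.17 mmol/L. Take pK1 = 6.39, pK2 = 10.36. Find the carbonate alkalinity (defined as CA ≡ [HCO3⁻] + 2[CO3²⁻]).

CA = 1.59 mmol/L

CA = [HCO3⁻] + 2[CO3²⁻] = (α₁ + 2α₂)·DIC
At pH 6.83: [H⁺]/K1 = 10^-0.44 = 0.36308, K2/[H⁺] = 10^-3.53 = 0.00029512
α₁ = 1/(1 + 0.36308 + 0.00029512) = 1/1.3634 = 0.7335; α₂ = α₁·K2/[H⁺] = 0.0002165
α₁ + 2α₂ = 0.7339
CA = 0.7339 × 2.17 = 1.59 mmol/L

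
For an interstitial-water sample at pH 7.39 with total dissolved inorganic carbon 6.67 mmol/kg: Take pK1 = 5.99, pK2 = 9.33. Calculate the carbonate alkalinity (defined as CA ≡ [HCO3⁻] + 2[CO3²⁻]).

CA = 6.49 mmol/kg

CA = [HCO3⁻] + 2[CO3²⁻] = (α₁ + 2α₂)·DIC
At pH 7.39: [H⁺]/K1 = 10^-1.40 = 0.039811, K2/[H⁺] = 10^-1.94 = 0.011482
α₁ = 1/(1 + 0.039811 + 0.011482) = 1/1.0513 = 0.9512; α₂ = α₁·K2/[H⁺] = 0.01092
α₁ + 2α₂ = 0.9731
CA = 0.9731 × 6.67 = 6.49 mmol/kg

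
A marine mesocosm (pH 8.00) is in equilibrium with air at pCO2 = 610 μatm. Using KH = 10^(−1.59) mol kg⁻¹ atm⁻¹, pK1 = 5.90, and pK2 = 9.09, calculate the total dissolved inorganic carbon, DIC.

[CO2*] = KH · pCO2 = 10^(−1.59) × 610×10^-6 = 1.568×10^-5 mol/kg
α₀ = 1/(1 + K1/[H⁺] + K1K2/[H⁺]²) = 1/(1 + 10^+2.10 + 10^+1.01) = 0.007293
DIC = [CO2*]/α₀ = 1.568×10^-5 / 0.007293 = 2.15 mmol/kg

DIC = 2.15 mmol/kg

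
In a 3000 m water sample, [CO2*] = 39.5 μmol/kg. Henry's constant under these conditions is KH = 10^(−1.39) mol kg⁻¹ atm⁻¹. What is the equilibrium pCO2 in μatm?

KH = 10^(−1.39) = 4.074×10^-2 mol kg⁻¹ atm⁻¹
pCO2 = [CO2*]/KH = 39.5×10^-6 / 4.074×10^-2 = 9.70×10^-4 atm = 970 μatm

pCO2 = 970 μatm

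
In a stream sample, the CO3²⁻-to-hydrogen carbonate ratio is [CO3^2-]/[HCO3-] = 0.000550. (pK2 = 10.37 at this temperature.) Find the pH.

pH = 7.11

From K2 = [H⁺][CO3^2-]/[HCO3-]:  pH = pK2 + log₁₀([CO3^2-]/[HCO3-])
log₁₀(0.000550) = -3.260
pH = 10.37 + (-3.260) = 7.11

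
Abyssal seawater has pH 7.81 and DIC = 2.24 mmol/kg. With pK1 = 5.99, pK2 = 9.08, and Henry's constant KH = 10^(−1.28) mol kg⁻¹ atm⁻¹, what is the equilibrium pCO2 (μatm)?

α₀ = 1 / (1 + K1/[H⁺] + K1K2/[H⁺]²) = 1 / (1 + 10^+1.82 + 10^+0.55)
   = 1 / (1 + 66.069 + 3.5481) = 1/70.617 = 0.01416
[CO2*] = α₀ × DIC = 0.01416 × 2.24 = 0.03172 mmol/kg
pCO2 = [CO2*]/KH = 3.172×10^-5 / 5.248×10^-2 = 604 μatm

pCO2 = 604 μatm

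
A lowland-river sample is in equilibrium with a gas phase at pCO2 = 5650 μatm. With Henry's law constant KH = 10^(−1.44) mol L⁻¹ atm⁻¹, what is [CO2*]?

KH = 10^(−1.44) = 3.631×10^-2 mol L⁻¹ atm⁻¹
[CO2*] = KH · pCO2 = 3.631×10^-2 × 5650×10^-6 atm = 2.05×10^-4 mol/L

[CO2*] = 205 μmol/L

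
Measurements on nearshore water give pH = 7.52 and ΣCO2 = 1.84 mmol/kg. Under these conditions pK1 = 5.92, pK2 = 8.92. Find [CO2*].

[CO2*] = 0.0434 mmol/kg

α₀ = 1 / (1 + K1/[H⁺] + K1K2/[H⁺]²) = 1 / (1 + 10^+1.60 + 10^+0.20)
   = 1 / (1 + 39.811 + 1.5849) = 1/42.396 = 0.02359
[CO2*] = α₀ × DIC = 0.02359 × 1.84 = 0.0434 mmol/kg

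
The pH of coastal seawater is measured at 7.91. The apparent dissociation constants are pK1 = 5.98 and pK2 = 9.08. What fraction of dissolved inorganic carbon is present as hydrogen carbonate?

α₁ = 1 / (1 + [H⁺]/K1 + K2/[H⁺]) = 1 / (1 + 10^-1.93 + 10^-1.17)
   = 1 / (1 + 0.011749 + 0.067608) = 1/1.0794 = 0.9265

α₁ = 0.926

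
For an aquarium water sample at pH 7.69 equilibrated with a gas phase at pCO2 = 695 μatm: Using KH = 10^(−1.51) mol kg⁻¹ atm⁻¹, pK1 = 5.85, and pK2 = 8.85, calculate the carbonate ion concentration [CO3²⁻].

[CO3²⁻] = 0.103 mmol/kg

[CO2*] = KH · pCO2 = 10^(−1.51) × 695×10^-6 = 2.148×10^-5 mol/kg
α₀ = 1/(1 + K1/[H⁺] + K1K2/[H⁺]²) = 1/(1 + 10^+1.84 + 10^+0.68) = 0.01334
DIC = [CO2*]/α₀ = 2.148×10^-5 / 0.01334 = 1.610 mmol/kg
[CO3²⁻] = α₂·DIC; α₂ = 0.06384, so [CO3²⁻] = 0.06384 × 1.610 = 0.103 mmol/kg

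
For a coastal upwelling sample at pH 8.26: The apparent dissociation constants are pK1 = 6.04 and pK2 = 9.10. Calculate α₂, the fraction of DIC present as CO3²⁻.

α₂ = 1 / (1 + [H⁺]/K2 + [H⁺]²/(K1K2)) = 1 / (1 + 10^+0.84 + 10^-1.38)
   = 1 / (1 + 6.9183 + 0.041687) = 1/7.9600 = 0.1256

α₂ = 0.126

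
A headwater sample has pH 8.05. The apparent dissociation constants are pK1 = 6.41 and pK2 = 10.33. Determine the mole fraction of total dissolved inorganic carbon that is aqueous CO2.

α₀ = 0.0223

α₀ = 1 / (1 + K1/[H⁺] + K1K2/[H⁺]²) = 1 / (1 + 10^+1.64 + 10^-0.64)
   = 1 / (1 + 43.652 + 0.22909) = 1/44.881 = 0.02228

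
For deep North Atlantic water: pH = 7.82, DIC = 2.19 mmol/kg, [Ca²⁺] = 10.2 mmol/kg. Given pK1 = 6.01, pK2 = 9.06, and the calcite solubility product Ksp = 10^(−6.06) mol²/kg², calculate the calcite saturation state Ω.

Ω = 1.38

α₂ = 1 / (1 + [H⁺]/K2 + [H⁺]²/(K1K2)) = 1 / (1 + 10^+1.24 + 10^-0.57)
   = 1 / (1 + 17.378 + 0.26915) = 1/18.647 = 0.05363
[CO3²⁻] = α₂ × DIC = 0.05363 × 2.19 = 0.1174 mmol/kg
Ksp = 10^(−6.06) = 8.710×10^-7
Ω = [Ca²⁺][CO3²⁻]/Ksp = (10.2×10^-3)(1.174×10^-4) / 8.710×10^-7 = 1.38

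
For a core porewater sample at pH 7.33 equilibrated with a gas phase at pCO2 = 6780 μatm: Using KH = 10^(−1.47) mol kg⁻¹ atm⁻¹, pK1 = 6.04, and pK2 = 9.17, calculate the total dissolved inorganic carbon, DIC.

DIC = 4.77 mmol/kg

[CO2*] = KH · pCO2 = 10^(−1.47) × 6780×10^-6 = 2.297×10^-4 mol/kg
α₀ = 1/(1 + K1/[H⁺] + K1K2/[H⁺]²) = 1/(1 + 10^+1.29 + 10^-0.55) = 0.04812
DIC = [CO2*]/α₀ = 2.297×10^-4 / 0.04812 = 4.77 mmol/kg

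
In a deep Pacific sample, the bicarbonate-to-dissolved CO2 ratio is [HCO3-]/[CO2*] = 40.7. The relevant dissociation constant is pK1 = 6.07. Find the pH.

pH = 7.68

From K1 = [H⁺][HCO3-]/[CO2*]:  pH = pK1 + log₁₀([HCO3-]/[CO2*])
log₁₀(40.7) = +1.610
pH = 6.07 + (+1.610) = 7.68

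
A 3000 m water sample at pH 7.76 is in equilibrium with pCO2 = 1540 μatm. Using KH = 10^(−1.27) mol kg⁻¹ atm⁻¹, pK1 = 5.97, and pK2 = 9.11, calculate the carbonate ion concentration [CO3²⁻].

[CO3²⁻] = 0.228 mmol/kg

[CO2*] = KH · pCO2 = 10^(−1.27) × 1540×10^-6 = 8.270×10^-5 mol/kg
α₀ = 1/(1 + K1/[H⁺] + K1K2/[H⁺]²) = 1/(1 + 10^+1.79 + 10^+0.44) = 0.01529
DIC = [CO2*]/α₀ = 8.270×10^-5 / 0.01529 = 5.410 mmol/kg
[CO3²⁻] = α₂·DIC; α₂ = 0.04210, so [CO3²⁻] = 0.04210 × 5.410 = 0.228 mmol/kg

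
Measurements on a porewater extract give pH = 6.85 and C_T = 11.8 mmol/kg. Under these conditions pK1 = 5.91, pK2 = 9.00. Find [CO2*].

[CO2*] = 1.21 mmol/kg

α₀ = 1 / (1 + K1/[H⁺] + K1K2/[H⁺]²) = 1 / (1 + 10^+0.94 + 10^-1.21)
   = 1 / (1 + 8.7096 + 0.061660) = 1/9.7713 = 0.1023
[CO2*] = α₀ × DIC = 0.1023 × 11.8 = 1.21 mmol/kg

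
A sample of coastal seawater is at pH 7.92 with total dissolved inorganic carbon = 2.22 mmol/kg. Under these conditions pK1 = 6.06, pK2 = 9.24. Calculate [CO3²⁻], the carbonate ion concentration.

[CO3²⁻] = 0.100 mmol/kg

α₂ = 1 / (1 + [H⁺]/K2 + [H⁺]²/(K1K2)) = 1 / (1 + 10^+1.32 + 10^-0.54)
   = 1 / (1 + 20.893 + 0.28840) = 1/22.181 = 0.04508
[CO3²⁻] = α₂ × DIC = 0.04508 × 2.22 = 0.100 mmol/kg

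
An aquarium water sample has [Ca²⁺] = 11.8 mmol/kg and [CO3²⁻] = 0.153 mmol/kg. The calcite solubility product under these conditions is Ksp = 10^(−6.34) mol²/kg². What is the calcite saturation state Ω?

Ksp = 10^(−6.34) = 4.571×10^-7
Ω = [Ca²⁺][CO3²⁻]/Ksp = (11.8×10^-3)(0.153×10^-3) / 4.571×10^-7 = 3.95

Ω = 3.95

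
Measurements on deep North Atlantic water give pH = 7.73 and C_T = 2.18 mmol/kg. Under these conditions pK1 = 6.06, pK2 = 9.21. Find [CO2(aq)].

[CO2*] = 0.0442 mmol/kg

α₀ = 1 / (1 + K1/[H⁺] + K1K2/[H⁺]²) = 1 / (1 + 10^+1.67 + 10^+0.19)
   = 1 / (1 + 46.774 + 1.5488) = 1/49.322 = 0.02027
[CO2*] = α₀ × DIC = 0.02027 × 2.18 = 0.0442 mmol/kg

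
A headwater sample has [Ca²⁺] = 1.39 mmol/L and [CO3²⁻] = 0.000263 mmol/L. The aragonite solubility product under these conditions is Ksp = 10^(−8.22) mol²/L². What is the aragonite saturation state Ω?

Ω = 0.0607

Ksp = 10^(−8.22) = 6.026×10^-9
Ω = [Ca²⁺][CO3²⁻]/Ksp = (1.39×10^-3)(0.000263×10^-3) / 6.026×10^-9 = 0.0607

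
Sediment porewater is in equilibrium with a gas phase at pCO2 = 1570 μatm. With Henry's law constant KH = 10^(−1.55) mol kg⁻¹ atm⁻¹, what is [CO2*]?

[CO2*] = 44.2 μmol/kg

KH = 10^(−1.55) = 2.818×10^-2 mol kg⁻¹ atm⁻¹
[CO2*] = KH · pCO2 = 2.818×10^-2 × 1570×10^-6 atm = 4.42×10^-5 mol/kg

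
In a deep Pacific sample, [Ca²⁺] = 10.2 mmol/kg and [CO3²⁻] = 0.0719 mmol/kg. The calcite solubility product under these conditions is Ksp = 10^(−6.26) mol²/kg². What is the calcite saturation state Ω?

Ω = 1.33

Ksp = 10^(−6.26) = 5.495×10^-7
Ω = [Ca²⁺][CO3²⁻]/Ksp = (10.2×10^-3)(0.0719×10^-3) / 5.495×10^-7 = 1.33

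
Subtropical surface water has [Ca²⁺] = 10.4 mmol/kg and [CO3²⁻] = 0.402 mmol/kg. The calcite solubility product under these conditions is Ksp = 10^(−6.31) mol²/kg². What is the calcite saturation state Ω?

Ksp = 10^(−6.31) = 4.898×10^-7
Ω = [Ca²⁺][CO3²⁻]/Ksp = (10.4×10^-3)(0.402×10^-3) / 4.898×10^-7 = 8.54

Ω = 8.54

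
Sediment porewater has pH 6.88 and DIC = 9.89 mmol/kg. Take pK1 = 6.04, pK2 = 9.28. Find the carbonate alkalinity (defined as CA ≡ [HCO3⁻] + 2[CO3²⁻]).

CA = 8.68 mmol/kg

CA = [HCO3⁻] + 2[CO3²⁻] = (α₁ + 2α₂)·DIC
At pH 6.88: [H⁺]/K1 = 10^-0.84 = 0.14454, K2/[H⁺] = 10^-2.40 = 0.0039811
α₁ = 1/(1 + 0.14454 + 0.0039811) = 1/1.1485 = 0.8707; α₂ = α₁·K2/[H⁺] = 0.003466
α₁ + 2α₂ = 0.8776
CA = 0.8776 × 9.89 = 8.68 mmol/kg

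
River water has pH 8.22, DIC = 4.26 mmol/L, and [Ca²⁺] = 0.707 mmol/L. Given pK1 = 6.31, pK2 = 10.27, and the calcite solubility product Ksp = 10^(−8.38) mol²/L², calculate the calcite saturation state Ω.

Ω = 6.31

α₂ = 1 / (1 + [H⁺]/K2 + [H⁺]²/(K1K2)) = 1 / (1 + 10^+2.05 + 10^+0.14)
   = 1 / (1 + 112.20 + 1.3804) = 1/114.58 = 0.008727
[CO3²⁻] = α₂ × DIC = 0.008727 × 4.26 = 0.03718 mmol/L
Ksp = 10^(−8.38) = 4.169×10^-9
Ω = [Ca²⁺][CO3²⁻]/Ksp = (0.707×10^-3)(3.718×10^-5) / 4.169×10^-9 = 6.31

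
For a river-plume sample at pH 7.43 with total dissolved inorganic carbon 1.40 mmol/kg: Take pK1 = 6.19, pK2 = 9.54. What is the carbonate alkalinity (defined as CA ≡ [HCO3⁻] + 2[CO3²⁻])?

CA = 1.33 mmol/kg

CA = [HCO3⁻] + 2[CO3²⁻] = (α₁ + 2α₂)·DIC
At pH 7.43: [H⁺]/K1 = 10^-1.24 = 0.057544, K2/[H⁺] = 10^-2.11 = 0.0077625
α₁ = 1/(1 + 0.057544 + 0.0077625) = 1/1.0653 = 0.9387; α₂ = α₁·K2/[H⁺] = 0.007287
α₁ + 2α₂ = 0.9533
CA = 0.9533 × 1.40 = 1.33 mmol/kg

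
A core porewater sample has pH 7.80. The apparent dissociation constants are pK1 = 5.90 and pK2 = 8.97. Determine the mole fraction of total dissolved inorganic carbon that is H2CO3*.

α₀ = 0.0117

α₀ = 1 / (1 + K1/[H⁺] + K1K2/[H⁺]²) = 1 / (1 + 10^+1.90 + 10^+0.73)
   = 1 / (1 + 79.433 + 5.3703) = 1/85.803 = 0.01165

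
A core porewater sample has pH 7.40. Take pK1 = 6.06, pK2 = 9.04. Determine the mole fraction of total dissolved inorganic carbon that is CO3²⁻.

α₂ = 1 / (1 + [H⁺]/K2 + [H⁺]²/(K1K2)) = 1 / (1 + 10^+1.64 + 10^+0.30)
   = 1 / (1 + 43.652 + 1.9953) = 1/46.647 = 0.02144

α₂ = 0.0214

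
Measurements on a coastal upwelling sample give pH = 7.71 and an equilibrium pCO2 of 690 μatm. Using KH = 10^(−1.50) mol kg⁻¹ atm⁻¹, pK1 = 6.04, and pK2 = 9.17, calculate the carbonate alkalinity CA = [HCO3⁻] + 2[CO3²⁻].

CA = 1.09 mmol/kg

[CO2*] = KH · pCO2 = 10^(−1.50) × 690×10^-6 = 2.182×10^-5 mol/kg
α₀ = 1/(1 + K1/[H⁺] + K1K2/[H⁺]²) = 1/(1 + 10^+1.67 + 10^+0.21) = 0.02024
DIC = [CO2*]/α₀ = 2.182×10^-5 / 0.02024 = 1.078 mmol/kg
CA = (α₁ + 2α₂)·DIC = (0.9469 + 2×0.03283) × 1.078 = 1.09 mmol/kg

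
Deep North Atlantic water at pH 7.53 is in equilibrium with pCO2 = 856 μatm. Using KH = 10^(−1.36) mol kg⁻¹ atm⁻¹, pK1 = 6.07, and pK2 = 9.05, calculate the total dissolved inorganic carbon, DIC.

DIC = 1.15 mmol/kg

[CO2*] = KH · pCO2 = 10^(−1.36) × 856×10^-6 = 3.737×10^-5 mol/kg
α₀ = 1/(1 + K1/[H⁺] + K1K2/[H⁺]²) = 1/(1 + 10^+1.46 + 10^-0.06) = 0.03256
DIC = [CO2*]/α₀ = 3.737×10^-5 / 0.03256 = 1.15 mmol/kg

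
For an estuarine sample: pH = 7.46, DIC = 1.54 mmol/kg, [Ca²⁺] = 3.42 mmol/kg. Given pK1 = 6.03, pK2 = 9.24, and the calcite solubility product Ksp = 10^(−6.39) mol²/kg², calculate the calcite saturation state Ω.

α₂ = 1 / (1 + [H⁺]/K2 + [H⁺]²/(K1K2)) = 1 / (1 + 10^+1.78 + 10^+0.35)
   = 1 / (1 + 60.256 + 2.2387) = 1/63.495 = 0.01575
[CO3²⁻] = α₂ × DIC = 0.01575 × 1.54 = 0.02425 mmol/kg
Ksp = 10^(−6.39) = 4.074×10^-7
Ω = [Ca²⁺][CO3²⁻]/Ksp = (3.42×10^-3)(2.425×10^-5) / 4.074×10^-7 = 0.204

Ω = 0.204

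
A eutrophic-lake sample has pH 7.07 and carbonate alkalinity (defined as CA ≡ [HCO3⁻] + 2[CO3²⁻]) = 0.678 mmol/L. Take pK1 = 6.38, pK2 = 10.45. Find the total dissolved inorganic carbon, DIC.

DIC = 0.816 mmol/L

CA = [HCO3⁻] + 2[CO3²⁻] = (α₁ + 2α₂)·DIC
At pH 7.07: [H⁺]/K1 = 10^-0.69 = 0.20417, K2/[H⁺] = 10^-3.38 = 0.00041687
α₁ = 1/(1 + 0.20417 + 0.00041687) = 1/1.2046 = 0.8302; α₂ = α₁·K2/[H⁺] = 0.0003461
α₁ + 2α₂ = 0.8308
DIC = CA / (α₁ + 2α₂) = 0.678 / 0.8308 = 0.816 mmol/L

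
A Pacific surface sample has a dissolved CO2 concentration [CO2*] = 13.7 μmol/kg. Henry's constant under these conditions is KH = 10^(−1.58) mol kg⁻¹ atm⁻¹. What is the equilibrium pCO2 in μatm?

pCO2 = 521 μatm

KH = 10^(−1.58) = 2.630×10^-2 mol kg⁻¹ atm⁻¹
pCO2 = [CO2*]/KH = 13.7×10^-6 / 2.630×10^-2 = 5.21×10^-4 atm = 521 μatm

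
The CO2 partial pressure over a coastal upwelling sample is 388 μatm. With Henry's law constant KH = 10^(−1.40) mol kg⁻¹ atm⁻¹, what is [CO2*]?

[CO2*] = 15.4 μmol/kg

KH = 10^(−1.40) = 3.981×10^-2 mol kg⁻¹ atm⁻¹
[CO2*] = KH · pCO2 = 3.981×10^-2 × 388×10^-6 atm = 1.54×10^-5 mol/kg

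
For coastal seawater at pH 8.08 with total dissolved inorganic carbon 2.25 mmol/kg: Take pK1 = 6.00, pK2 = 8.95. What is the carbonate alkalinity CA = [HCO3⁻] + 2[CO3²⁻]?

CA = 2.50 mmol/kg

CA = [HCO3⁻] + 2[CO3²⁻] = (α₁ + 2α₂)·DIC
At pH 8.08: [H⁺]/K1 = 10^-2.08 = 0.0083176, K2/[H⁺] = 10^-0.87 = 0.13490
α₁ = 1/(1 + 0.0083176 + 0.13490) = 1/1.1432 = 0.8747; α₂ = α₁·K2/[H⁺] = 0.1180
α₁ + 2α₂ = 1.1107
CA = 1.1107 × 2.25 = 2.50 mmol/kg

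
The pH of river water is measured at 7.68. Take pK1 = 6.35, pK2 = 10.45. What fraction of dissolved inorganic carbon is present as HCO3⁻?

α₁ = 1 / (1 + [H⁺]/K1 + K2/[H⁺]) = 1 / (1 + 10^-1.33 + 10^-2.77)
   = 1 / (1 + 0.046774 + 0.0016982) = 1/1.0485 = 0.9538

α₁ = 0.954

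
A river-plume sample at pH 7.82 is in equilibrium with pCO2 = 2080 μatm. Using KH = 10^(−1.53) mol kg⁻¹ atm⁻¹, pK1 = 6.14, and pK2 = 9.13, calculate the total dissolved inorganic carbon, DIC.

[CO2*] = KH · pCO2 = 10^(−1.53) × 2080×10^-6 = 6.139×10^-5 mol/kg
α₀ = 1/(1 + K1/[H⁺] + K1K2/[H⁺]²) = 1/(1 + 10^+1.68 + 10^+0.37) = 0.01953
DIC = [CO2*]/α₀ = 6.139×10^-5 / 0.01953 = 3.14 mmol/kg

DIC = 3.14 mmol/kg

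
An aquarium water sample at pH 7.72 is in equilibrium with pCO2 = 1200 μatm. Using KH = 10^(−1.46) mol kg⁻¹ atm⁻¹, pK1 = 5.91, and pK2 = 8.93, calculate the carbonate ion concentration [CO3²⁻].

[CO3²⁻] = 0.166 mmol/kg

[CO2*] = KH · pCO2 = 10^(−1.46) × 1200×10^-6 = 4.161×10^-5 mol/kg
α₀ = 1/(1 + K1/[H⁺] + K1K2/[H⁺]²) = 1/(1 + 10^+1.81 + 10^+0.60) = 0.01438
DIC = [CO2*]/α₀ = 4.161×10^-5 / 0.01438 = 2.894 mmol/kg
[CO3²⁻] = α₂·DIC; α₂ = 0.05724, so [CO3²⁻] = 0.05724 × 2.894 = 0.166 mmol/kg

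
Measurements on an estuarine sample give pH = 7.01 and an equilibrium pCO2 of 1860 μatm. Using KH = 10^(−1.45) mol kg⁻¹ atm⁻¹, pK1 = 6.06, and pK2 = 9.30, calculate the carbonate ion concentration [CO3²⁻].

[CO3²⁻] = 3.02 μmol/kg

[CO2*] = KH · pCO2 = 10^(−1.45) × 1860×10^-6 = 6.600×10^-5 mol/kg
α₀ = 1/(1 + K1/[H⁺] + K1K2/[H⁺]²) = 1/(1 + 10^+0.95 + 10^-1.34) = 0.1004
DIC = [CO2*]/α₀ = 6.600×10^-5 / 0.1004 = 0.6572 mmol/kg
[CO3²⁻] = α₂·DIC; α₂ = 0.004590, so [CO3²⁻] = 0.004590 × 0.6572 = 0.00302 mmol/kg = 3.02 μmol/kg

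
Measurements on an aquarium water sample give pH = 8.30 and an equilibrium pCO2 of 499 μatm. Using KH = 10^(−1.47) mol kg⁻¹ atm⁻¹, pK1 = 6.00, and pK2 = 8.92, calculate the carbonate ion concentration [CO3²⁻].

[CO2*] = KH · pCO2 = 10^(−1.47) × 499×10^-6 = 1.691×10^-5 mol/kg
α₀ = 1/(1 + K1/[H⁺] + K1K2/[H⁺]²) = 1/(1 + 10^+2.30 + 10^+1.68) = 0.004026
DIC = [CO2*]/α₀ = 1.691×10^-5 / 0.004026 = 4.200 mmol/kg
[CO3²⁻] = α₂·DIC; α₂ = 0.1927, so [CO3²⁻] = 0.1927 × 4.200 = 0.809 mmol/kg

[CO3²⁻] = 0.809 mmol/kg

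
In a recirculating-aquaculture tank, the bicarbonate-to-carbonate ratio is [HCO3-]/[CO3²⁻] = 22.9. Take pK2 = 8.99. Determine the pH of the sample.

pH = 7.63

From K2 = [H⁺][CO3²⁻]/[HCO3-]:  pH = pK2 − log₁₀([HCO3-]/[CO3²⁻])
log₁₀(22.9) = +1.360
pH = 8.99 − (+1.360) = 7.63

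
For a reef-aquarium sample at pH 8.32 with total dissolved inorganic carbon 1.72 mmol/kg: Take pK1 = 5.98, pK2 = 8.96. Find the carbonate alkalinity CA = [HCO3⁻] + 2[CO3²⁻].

CA = 2.03 mmol/kg

CA = [HCO3⁻] + 2[CO3²⁻] = (α₁ + 2α₂)·DIC
At pH 8.32: [H⁺]/K1 = 10^-2.34 = 0.0045709, K2/[H⁺] = 10^-0.64 = 0.22909
α₁ = 1/(1 + 0.0045709 + 0.22909) = 1/1.2337 = 0.8106; α₂ = α₁·K2/[H⁺] = 0.1857
α₁ + 2α₂ = 1.1820
CA = 1.1820 × 1.72 = 2.03 mmol/kg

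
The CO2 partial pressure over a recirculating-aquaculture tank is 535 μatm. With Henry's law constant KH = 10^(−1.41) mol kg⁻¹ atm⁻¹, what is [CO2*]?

KH = 10^(−1.41) = 3.890×10^-2 mol kg⁻¹ atm⁻¹
[CO2*] = KH · pCO2 = 3.890×10^-2 × 535×10^-6 atm = 2.08×10^-5 mol/kg

[CO2*] = 20.8 μmol/kg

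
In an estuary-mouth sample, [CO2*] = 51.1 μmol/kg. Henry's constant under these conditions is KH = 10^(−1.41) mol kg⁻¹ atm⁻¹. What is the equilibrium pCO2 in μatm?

pCO2 = 1310 μatm

KH = 10^(−1.41) = 3.890×10^-2 mol kg⁻¹ atm⁻¹
pCO2 = [CO2*]/KH = 51.1×10^-6 / 3.890×10^-2 = 1.31×10^-3 atm = 1310 μatm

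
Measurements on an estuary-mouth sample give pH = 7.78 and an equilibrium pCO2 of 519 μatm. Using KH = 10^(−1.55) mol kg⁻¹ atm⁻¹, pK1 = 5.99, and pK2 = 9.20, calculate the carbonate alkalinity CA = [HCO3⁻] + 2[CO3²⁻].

CA = 0.970 mmol/kg

[CO2*] = KH · pCO2 = 10^(−1.55) × 519×10^-6 = 1.463×10^-5 mol/kg
α₀ = 1/(1 + K1/[H⁺] + K1K2/[H⁺]²) = 1/(1 + 10^+1.79 + 10^+0.37) = 0.01538
DIC = [CO2*]/α₀ = 1.463×10^-5 / 0.01538 = 0.9508 mmol/kg
CA = (α₁ + 2α₂)·DIC = (0.9486 + 2×0.03606) × 0.9508 = 0.970 mmol/kg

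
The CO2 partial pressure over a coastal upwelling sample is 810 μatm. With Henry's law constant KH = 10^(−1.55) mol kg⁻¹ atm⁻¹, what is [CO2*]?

[CO2*] = 22.8 μmol/kg

KH = 10^(−1.55) = 2.818×10^-2 mol kg⁻¹ atm⁻¹
[CO2*] = KH · pCO2 = 2.818×10^-2 × 810×10^-6 atm = 2.28×10^-5 mol/kg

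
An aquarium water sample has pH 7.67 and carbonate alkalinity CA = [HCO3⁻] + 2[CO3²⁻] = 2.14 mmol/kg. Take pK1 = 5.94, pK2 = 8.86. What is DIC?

CA = [HCO3⁻] + 2[CO3²⁻] = (α₁ + 2α₂)·DIC
At pH 7.67: [H⁺]/K1 = 10^-1.73 = 0.018621, K2/[H⁺] = 10^-1.19 = 0.064565
α₁ = 1/(1 + 0.018621 + 0.064565) = 1/1.0832 = 0.9232; α₂ = α₁·K2/[H⁺] = 0.05961
α₁ + 2α₂ = 1.0424
DIC = CA / (α₁ + 2α₂) = 2.14 / 1.0424 = 2.05 mmol/kg

DIC = 2.05 mmol/kg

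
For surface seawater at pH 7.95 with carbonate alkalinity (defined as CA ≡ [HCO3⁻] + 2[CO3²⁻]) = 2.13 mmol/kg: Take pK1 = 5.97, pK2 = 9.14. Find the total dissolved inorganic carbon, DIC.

DIC = 2.03 mmol/kg

CA = [HCO3⁻] + 2[CO3²⁻] = (α₁ + 2α₂)·DIC
At pH 7.95: [H⁺]/K1 = 10^-1.98 = 0.010471, K2/[H⁺] = 10^-1.19 = 0.064565
α₁ = 1/(1 + 0.010471 + 0.064565) = 1/1.0750 = 0.9302; α₂ = α₁·K2/[H⁺] = 0.06006
α₁ + 2α₂ = 1.0503
DIC = CA / (α₁ + 2α₂) = 2.13 / 1.0503 = 2.03 mmol/kg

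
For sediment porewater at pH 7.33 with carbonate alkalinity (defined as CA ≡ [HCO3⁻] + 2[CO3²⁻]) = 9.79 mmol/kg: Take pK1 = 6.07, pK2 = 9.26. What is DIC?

CA = [HCO3⁻] + 2[CO3²⁻] = (α₁ + 2α₂)·DIC
At pH 7.33: [H⁺]/K1 = 10^-1.26 = 0.054954, K2/[H⁺] = 10^-1.93 = 0.011749
α₁ = 1/(1 + 0.054954 + 0.011749) = 1/1.0667 = 0.9375; α₂ = α₁·K2/[H⁺] = 0.01101
α₁ + 2α₂ = 0.9595
DIC = CA / (α₁ + 2α₂) = 9.79 / 0.9595 = 10.2 mmol/kg

DIC = 10.2 mmol/kg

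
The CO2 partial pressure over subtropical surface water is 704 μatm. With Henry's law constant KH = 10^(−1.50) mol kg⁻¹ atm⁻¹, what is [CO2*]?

KH = 10^(−1.50) = 3.162×10^-2 mol kg⁻¹ atm⁻¹
[CO2*] = KH · pCO2 = 3.162×10^-2 × 704×10^-6 atm = 2.23×10^-5 mol/kg

[CO2*] = 22.3 μmol/kg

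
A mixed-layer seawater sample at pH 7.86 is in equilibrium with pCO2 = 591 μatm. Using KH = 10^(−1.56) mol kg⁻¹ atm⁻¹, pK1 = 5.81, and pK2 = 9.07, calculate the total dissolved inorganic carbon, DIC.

DIC = 1.96 mmol/kg

[CO2*] = KH · pCO2 = 10^(−1.56) × 591×10^-6 = 1.628×10^-5 mol/kg
α₀ = 1/(1 + K1/[H⁺] + K1K2/[H⁺]²) = 1/(1 + 10^+2.05 + 10^+0.84) = 0.008325
DIC = [CO2*]/α₀ = 1.628×10^-5 / 0.008325 = 1.96 mmol/kg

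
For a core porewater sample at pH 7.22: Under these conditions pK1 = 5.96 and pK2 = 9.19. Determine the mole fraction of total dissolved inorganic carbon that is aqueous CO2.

α₀ = 1 / (1 + K1/[H⁺] + K1K2/[H⁺]²) = 1 / (1 + 10^+1.26 + 10^-0.71)
   = 1 / (1 + 18.197 + 0.19498) = 1/19.392 = 0.05157

α₀ = 0.0516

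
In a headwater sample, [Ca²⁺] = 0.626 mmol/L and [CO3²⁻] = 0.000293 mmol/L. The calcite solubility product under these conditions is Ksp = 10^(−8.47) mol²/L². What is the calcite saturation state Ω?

Ksp = 10^(−8.47) = 3.388×10^-9
Ω = [Ca²⁺][CO3²⁻]/Ksp = (0.626×10^-3)(0.000293×10^-3) / 3.388×10^-9 = 0.0541

Ω = 0.0541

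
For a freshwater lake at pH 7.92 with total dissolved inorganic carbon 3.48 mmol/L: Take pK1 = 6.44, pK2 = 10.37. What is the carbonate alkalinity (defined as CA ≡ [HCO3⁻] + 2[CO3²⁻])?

CA = 3.38 mmol/L

CA = [HCO3⁻] + 2[CO3²⁻] = (α₁ + 2α₂)·DIC
At pH 7.92: [H⁺]/K1 = 10^-1.48 = 0.033113, K2/[H⁺] = 10^-2.45 = 0.0035481
α₁ = 1/(1 + 0.033113 + 0.0035481) = 1/1.0367 = 0.9646; α₂ = α₁·K2/[H⁺] = 0.003423
α₁ + 2α₂ = 0.9715
CA = 0.9715 × 3.48 = 3.38 mmol/L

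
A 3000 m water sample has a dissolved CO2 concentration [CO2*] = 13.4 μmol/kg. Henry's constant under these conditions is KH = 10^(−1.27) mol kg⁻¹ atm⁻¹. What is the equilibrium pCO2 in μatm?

KH = 10^(−1.27) = 5.370×10^-2 mol kg⁻¹ atm⁻¹
pCO2 = [CO2*]/KH = 13.4×10^-6 / 5.370×10^-2 = 2.50×10^-4 atm = 250 μatm

pCO2 = 250 μatm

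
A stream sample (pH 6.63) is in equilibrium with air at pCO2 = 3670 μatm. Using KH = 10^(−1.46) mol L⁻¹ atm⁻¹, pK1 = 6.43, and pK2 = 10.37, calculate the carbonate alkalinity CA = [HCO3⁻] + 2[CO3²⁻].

[CO2*] = KH · pCO2 = 10^(−1.46) × 3670×10^-6 = 1.273×10^-4 mol/L
α₀ = 1/(1 + K1/[H⁺] + K1K2/[H⁺]²) = 1/(1 + 10^+0.20 + 10^-3.54) = 0.3868
DIC = [CO2*]/α₀ = 1.273×10^-4 / 0.3868 = 0.3290 mmol/L
CA = (α₁ + 2α₂)·DIC = (0.6131 + 2×0.0001116) × 0.3290 = 0.202 mmol/L

CA = 0.202 mmol/L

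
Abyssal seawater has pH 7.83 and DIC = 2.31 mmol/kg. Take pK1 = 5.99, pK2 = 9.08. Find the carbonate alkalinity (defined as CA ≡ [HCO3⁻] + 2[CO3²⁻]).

CA = [HCO3⁻] + 2[CO3²⁻] = (α₁ + 2α₂)·DIC
At pH 7.83: [H⁺]/K1 = 10^-1.84 = 0.014454, K2/[H⁺] = 10^-1.25 = 0.056234
α₁ = 1/(1 + 0.014454 + 0.056234) = 1/1.0707 = 0.9340; α₂ = α₁·K2/[H⁺] = 0.05252
α₁ + 2α₂ = 1.0390
CA = 1.0390 × 2.31 = 2.40 mmol/kg

CA = 2.40 mmol/kg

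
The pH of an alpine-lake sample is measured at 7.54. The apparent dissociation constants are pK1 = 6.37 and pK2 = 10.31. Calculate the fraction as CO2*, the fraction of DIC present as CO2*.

α₀ = 0.0632

α₀ = 1 / (1 + K1/[H⁺] + K1K2/[H⁺]²) = 1 / (1 + 10^+1.17 + 10^-1.60)
   = 1 / (1 + 14.791 + 0.025119) = 1/15.816 = 0.06323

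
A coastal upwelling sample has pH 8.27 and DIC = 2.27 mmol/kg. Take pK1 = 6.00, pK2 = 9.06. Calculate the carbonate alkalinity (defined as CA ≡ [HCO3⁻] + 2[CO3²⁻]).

CA = [HCO3⁻] + 2[CO3²⁻] = (α₁ + 2α₂)·DIC
At pH 8.27: [H⁺]/K1 = 10^-2.27 = 0.0053703, K2/[H⁺] = 10^-0.79 = 0.16218
α₁ = 1/(1 + 0.0053703 + 0.16218) = 1/1.1676 = 0.8565; α₂ = α₁·K2/[H⁺] = 0.1389
α₁ + 2α₂ = 1.1343
CA = 1.1343 × 2.27 = 2.57 mmol/kg

CA = 2.57 mmol/kg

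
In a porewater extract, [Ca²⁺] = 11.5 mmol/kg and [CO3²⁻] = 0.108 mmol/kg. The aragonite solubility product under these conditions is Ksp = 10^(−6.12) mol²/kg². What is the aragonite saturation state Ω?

Ksp = 10^(−6.12) = 7.586×10^-7
Ω = [Ca²⁺][CO3²⁻]/Ksp = (11.5×10^-3)(0.108×10^-3) / 7.586×10^-7 = 1.64

Ω = 1.64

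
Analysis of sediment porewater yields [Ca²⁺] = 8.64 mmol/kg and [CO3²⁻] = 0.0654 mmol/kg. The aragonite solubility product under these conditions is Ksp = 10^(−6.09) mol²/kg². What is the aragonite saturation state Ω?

Ω = 0.695

Ksp = 10^(−6.09) = 8.128×10^-7
Ω = [Ca²⁺][CO3²⁻]/Ksp = (8.64×10^-3)(0.0654×10^-3) / 8.128×10^-7 = 0.695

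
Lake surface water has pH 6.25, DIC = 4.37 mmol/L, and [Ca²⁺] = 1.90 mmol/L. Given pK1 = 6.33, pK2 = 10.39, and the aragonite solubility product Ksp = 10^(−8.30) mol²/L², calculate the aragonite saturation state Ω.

Ω = 0.0545

α₂ = 1 / (1 + [H⁺]/K2 + [H⁺]²/(K1K2)) = 1 / (1 + 10^+4.14 + 10^+4.22)
   = 1 / (1 + 1.3804×10^4 + 1.6596×10^4) = 1/3.0401×10^4 = 3.289×10^-5
[CO3²⁻] = α₂ × DIC = 3.289×10^-5 × 4.37 = 0.0001437 mmol/L = 0.1437 μmol/L
Ksp = 10^(−8.30) = 5.012×10^-9
Ω = [Ca²⁺][CO3²⁻]/Ksp = (1.90×10^-3)(1.437×10^-7) / 5.012×10^-9 = 0.0545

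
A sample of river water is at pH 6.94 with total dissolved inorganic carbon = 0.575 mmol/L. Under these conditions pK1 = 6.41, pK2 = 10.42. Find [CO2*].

α₀ = 1 / (1 + K1/[H⁺] + K1K2/[H⁺]²) = 1 / (1 + 10^+0.53 + 10^-2.95)
   = 1 / (1 + 3.3884 + 0.0011220) = 1/4.3896 = 0.2278
[CO2*] = α₀ × DIC = 0.2278 × 0.575 = 0.131 mmol/L

[CO2*] = 0.131 mmol/L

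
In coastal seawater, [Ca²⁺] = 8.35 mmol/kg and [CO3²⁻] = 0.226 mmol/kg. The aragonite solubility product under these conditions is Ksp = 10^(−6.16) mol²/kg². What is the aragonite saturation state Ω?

Ω = 2.73

Ksp = 10^(−6.16) = 6.918×10^-7
Ω = [Ca²⁺][CO3²⁻]/Ksp = (8.35×10^-3)(0.226×10^-3) / 6.918×10^-7 = 2.73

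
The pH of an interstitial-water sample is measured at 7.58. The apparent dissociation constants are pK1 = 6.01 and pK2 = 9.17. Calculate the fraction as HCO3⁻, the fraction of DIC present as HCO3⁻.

α₁ = 1 / (1 + [H⁺]/K1 + K2/[H⁺]) = 1 / (1 + 10^-1.57 + 10^-1.59)
   = 1 / (1 + 0.026915 + 0.025704) = 1/1.0526 = 0.9500

α₁ = 0.950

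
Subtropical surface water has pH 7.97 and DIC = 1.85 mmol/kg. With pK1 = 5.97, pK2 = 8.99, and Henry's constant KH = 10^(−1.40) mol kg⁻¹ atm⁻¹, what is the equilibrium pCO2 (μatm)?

α₀ = 1 / (1 + K1/[H⁺] + K1K2/[H⁺]²) = 1 / (1 + 10^+2.00 + 10^+0.98)
   = 1 / (1 + 100.00 + 9.5499) = 1/110.55 = 0.009046
[CO2*] = α₀ × DIC = 0.009046 × 1.85 = 0.01673 mmol/kg = 16.73 μmol/kg
pCO2 = [CO2*]/KH = 1.673×10^-5 / 3.981×10^-2 = 420 μatm

pCO2 = 420 μatm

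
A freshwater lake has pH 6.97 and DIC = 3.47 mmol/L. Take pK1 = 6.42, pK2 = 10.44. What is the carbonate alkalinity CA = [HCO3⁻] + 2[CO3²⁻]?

CA = 2.71 mmol/L

CA = [HCO3⁻] + 2[CO3²⁻] = (α₁ + 2α₂)·DIC
At pH 6.97: [H⁺]/K1 = 10^-0.55 = 0.28184, K2/[H⁺] = 10^-3.47 = 0.00033884
α₁ = 1/(1 + 0.28184 + 0.00033884) = 1/1.2822 = 0.7799; α₂ = α₁·K2/[H⁺] = 0.0002643
α₁ + 2α₂ = 0.7805
CA = 0.7805 × 3.47 = 2.71 mmol/L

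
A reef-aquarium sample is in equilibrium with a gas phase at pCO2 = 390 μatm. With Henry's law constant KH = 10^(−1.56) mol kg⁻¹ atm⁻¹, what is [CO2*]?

[CO2*] = 10.7 μmol/kg

KH = 10^(−1.56) = 2.754×10^-2 mol kg⁻¹ atm⁻¹
[CO2*] = KH · pCO2 = 2.754×10^-2 × 390×10^-6 atm = 1.07×10^-5 mol/kg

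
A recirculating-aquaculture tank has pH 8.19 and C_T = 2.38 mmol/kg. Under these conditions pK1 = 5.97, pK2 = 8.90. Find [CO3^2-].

[CO3²⁻] = 0.386 mmol/kg

α₂ = 1 / (1 + [H⁺]/K2 + [H⁺]²/(K1K2)) = 1 / (1 + 10^+0.71 + 10^-1.51)
   = 1 / (1 + 5.1286 + 0.030903) = 1/6.1595 = 0.1624
[CO3²⁻] = α₂ × DIC = 0.1624 × 2.38 = 0.386 mmol/kg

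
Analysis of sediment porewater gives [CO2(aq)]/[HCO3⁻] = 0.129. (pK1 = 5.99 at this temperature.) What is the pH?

From K1 = [H⁺][HCO3⁻]/[CO2(aq)]:  pH = pK1 − log₁₀([CO2(aq)]/[HCO3⁻])
log₁₀(0.129) = -0.889
pH = 5.99 − (-0.889) = 6.88

pH = 6.88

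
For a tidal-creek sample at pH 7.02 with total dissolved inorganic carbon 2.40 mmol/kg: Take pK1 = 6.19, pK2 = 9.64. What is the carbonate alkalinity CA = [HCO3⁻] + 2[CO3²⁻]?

CA = 2.10 mmol/kg

CA = [HCO3⁻] + 2[CO3²⁻] = (α₁ + 2α₂)·DIC
At pH 7.02: [H⁺]/K1 = 10^-0.83 = 0.14791, K2/[H⁺] = 10^-2.62 = 0.0023988
α₁ = 1/(1 + 0.14791 + 0.0023988) = 1/1.1503 = 0.8693; α₂ = α₁·K2/[H⁺] = 0.002085
α₁ + 2α₂ = 0.8735
CA = 0.8735 × 2.40 = 2.10 mmol/kg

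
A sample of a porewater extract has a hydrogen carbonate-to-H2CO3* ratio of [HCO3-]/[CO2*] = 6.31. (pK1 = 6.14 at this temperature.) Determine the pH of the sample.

pH = 6.94

From K1 = [H⁺][HCO3-]/[CO2*]:  pH = pK1 + log₁₀([HCO3-]/[CO2*])
log₁₀(6.31) = +0.800
pH = 6.14 + (+0.800) = 6.94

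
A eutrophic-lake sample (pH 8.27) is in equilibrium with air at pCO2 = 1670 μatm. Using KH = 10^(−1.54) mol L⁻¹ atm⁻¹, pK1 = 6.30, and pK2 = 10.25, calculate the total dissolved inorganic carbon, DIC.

DIC = 4.59 mmol/L

[CO2*] = KH · pCO2 = 10^(−1.54) × 1670×10^-6 = 4.816×10^-5 mol/L
α₀ = 1/(1 + K1/[H⁺] + K1K2/[H⁺]²) = 1/(1 + 10^+1.97 + 10^-0.01) = 0.01049
DIC = [CO2*]/α₀ = 4.816×10^-5 / 0.01049 = 4.59 mmol/L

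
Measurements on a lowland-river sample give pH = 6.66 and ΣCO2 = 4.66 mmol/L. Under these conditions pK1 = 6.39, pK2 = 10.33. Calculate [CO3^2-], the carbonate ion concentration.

[CO3²⁻] = 0.648 μmol/L

α₂ = 1 / (1 + [H⁺]/K2 + [H⁺]²/(K1K2)) = 1 / (1 + 10^+3.67 + 10^+3.40)
   = 1 / (1 + 4677.4 + 2511.9) = 1/7190.2 = 0.0001391
[CO3²⁻] = α₂ × DIC = 0.0001391 × 4.66 = 0.000648 mmol/L = 0.648 μmol/L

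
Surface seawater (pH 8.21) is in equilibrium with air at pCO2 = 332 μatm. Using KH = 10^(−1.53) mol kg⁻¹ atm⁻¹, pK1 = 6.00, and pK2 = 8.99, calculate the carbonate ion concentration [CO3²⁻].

[CO3²⁻] = 0.264 mmol/kg

[CO2*] = KH · pCO2 = 10^(−1.53) × 332×10^-6 = 9.798×10^-6 mol/kg
α₀ = 1/(1 + K1/[H⁺] + K1K2/[H⁺]²) = 1/(1 + 10^+2.21 + 10^+1.43) = 0.005260
DIC = [CO2*]/α₀ = 9.798×10^-6 / 0.005260 = 1.863 mmol/kg
[CO3²⁻] = α₂·DIC; α₂ = 0.1416, so [CO3²⁻] = 0.1416 × 1.863 = 0.264 mmol/kg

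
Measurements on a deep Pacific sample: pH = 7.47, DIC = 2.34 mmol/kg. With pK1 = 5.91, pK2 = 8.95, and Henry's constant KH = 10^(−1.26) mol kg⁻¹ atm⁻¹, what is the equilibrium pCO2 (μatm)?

pCO2 = 1110 μatm

α₀ = 1 / (1 + K1/[H⁺] + K1K2/[H⁺]²) = 1 / (1 + 10^+1.56 + 10^+0.08)
   = 1 / (1 + 36.308 + 1.2023) = 1/38.510 = 0.02597
[CO2*] = α₀ × DIC = 0.02597 × 2.34 = 0.06076 mmol/kg
pCO2 = [CO2*]/KH = 6.076×10^-5 / 5.495×10^-2 = 1110 μatm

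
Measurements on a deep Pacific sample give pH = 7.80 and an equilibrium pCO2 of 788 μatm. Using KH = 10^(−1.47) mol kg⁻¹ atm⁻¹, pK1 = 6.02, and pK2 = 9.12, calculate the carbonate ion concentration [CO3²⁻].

[CO3²⁻] = 0.0770 mmol/kg

[CO2*] = KH · pCO2 = 10^(−1.47) × 788×10^-6 = 2.670×10^-5 mol/kg
α₀ = 1/(1 + K1/[H⁺] + K1K2/[H⁺]²) = 1/(1 + 10^+1.78 + 10^+0.46) = 0.01559
DIC = [CO2*]/α₀ = 2.670×10^-5 / 0.01559 = 1.713 mmol/kg
[CO3²⁻] = α₂·DIC; α₂ = 0.04496, so [CO3²⁻] = 0.04496 × 1.713 = 0.0770 mmol/kg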